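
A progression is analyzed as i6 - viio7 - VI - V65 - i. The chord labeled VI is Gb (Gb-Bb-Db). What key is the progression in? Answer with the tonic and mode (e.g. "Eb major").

Bb minor

The anchor chord is a major triad on Gb, labeled VI.
Counting down 5 scale steps from Gb places the tonic on Bb; a major triad on degree 6 is diatonic only in minor.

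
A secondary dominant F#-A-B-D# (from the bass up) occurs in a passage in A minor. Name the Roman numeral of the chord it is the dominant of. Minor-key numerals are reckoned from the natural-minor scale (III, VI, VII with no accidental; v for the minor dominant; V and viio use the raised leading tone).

V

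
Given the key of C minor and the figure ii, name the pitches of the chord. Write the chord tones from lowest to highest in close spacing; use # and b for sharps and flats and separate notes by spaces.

Scale degree 2 in C minor is D; here the chord built on it is altered to a minor triad. ii is the minor supertonic, borrowed from the parallel major (the Dorian ii).
So the chord is D-F-A, a minor triad.

D F A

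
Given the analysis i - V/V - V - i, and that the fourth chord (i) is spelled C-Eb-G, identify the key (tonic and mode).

C minor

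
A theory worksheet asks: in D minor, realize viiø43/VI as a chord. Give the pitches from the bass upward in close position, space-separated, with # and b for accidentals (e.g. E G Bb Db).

The slash marks an applied leading-tone chord: viio of VI. In D minor, VI is Bb, so the leading tone to it is A, a half step below.
Building a half-diminished seventh chord on A gives A-C-Eb-G.
The figured bass 43 indicates second inversion, placing the fifth (Eb) in the bass: Eb-G-A-C.

Eb G A C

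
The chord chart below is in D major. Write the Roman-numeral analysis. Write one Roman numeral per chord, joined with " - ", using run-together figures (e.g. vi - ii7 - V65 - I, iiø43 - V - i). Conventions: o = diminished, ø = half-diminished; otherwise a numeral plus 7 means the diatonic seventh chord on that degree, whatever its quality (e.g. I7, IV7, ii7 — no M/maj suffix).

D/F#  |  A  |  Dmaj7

I6 - V - I7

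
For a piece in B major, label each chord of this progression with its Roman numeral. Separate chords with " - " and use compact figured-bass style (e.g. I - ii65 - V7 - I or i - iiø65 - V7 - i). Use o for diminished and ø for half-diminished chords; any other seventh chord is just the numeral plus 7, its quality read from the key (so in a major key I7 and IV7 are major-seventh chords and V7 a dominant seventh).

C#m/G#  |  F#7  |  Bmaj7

ii64 - V7 - I7

C#m/G#: minor triad on C# = scale degree 2 → ii64.
F#7: root F# is the dominant; dominant seventh chord there is V7.
Bmaj7: root B is the tonic; major seventh chord there is I7.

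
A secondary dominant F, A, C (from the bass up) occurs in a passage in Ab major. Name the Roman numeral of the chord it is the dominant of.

ii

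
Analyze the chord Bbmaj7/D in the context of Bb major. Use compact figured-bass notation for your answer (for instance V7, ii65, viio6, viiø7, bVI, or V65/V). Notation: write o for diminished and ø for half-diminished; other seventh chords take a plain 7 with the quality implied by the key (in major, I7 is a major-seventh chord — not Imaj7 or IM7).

I65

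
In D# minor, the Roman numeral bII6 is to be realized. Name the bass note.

bII in D# minor has root E; the chord is E-G#-B.
The figure 6 means first inversion — the third is in the bass.

G#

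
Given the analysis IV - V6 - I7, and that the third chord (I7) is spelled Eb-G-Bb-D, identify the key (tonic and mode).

Eb major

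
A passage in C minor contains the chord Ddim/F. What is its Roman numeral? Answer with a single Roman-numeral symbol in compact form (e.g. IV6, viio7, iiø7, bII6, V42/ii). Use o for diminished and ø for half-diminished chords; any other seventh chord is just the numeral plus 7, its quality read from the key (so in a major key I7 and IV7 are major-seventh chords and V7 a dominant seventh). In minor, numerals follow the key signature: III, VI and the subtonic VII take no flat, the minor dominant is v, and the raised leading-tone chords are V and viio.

iio6

The pitches D-F-Ab form a diminished triad rooted on D.
In C minor, D is the supertonic; the diatonic diminished triad there is iio.
With F in the bass the chord is in first inversion, so the figured bass is 6.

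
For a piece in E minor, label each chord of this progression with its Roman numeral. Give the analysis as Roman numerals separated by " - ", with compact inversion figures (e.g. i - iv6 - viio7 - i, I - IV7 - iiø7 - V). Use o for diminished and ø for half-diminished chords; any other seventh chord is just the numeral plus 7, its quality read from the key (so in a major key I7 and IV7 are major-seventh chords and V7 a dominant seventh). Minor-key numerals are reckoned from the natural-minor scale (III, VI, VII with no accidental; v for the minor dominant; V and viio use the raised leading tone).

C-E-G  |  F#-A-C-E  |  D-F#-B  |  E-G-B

C-E-G: major triad on C = scale degree 6 → VI.
F#-A-C-E has root F#, degree 2 in E minor, so iiø7.
D-F#-B: minor triad on B = scale degree 5 → v6.
E-G-B has root E, degree 1 in E minor, so i.

VI - iiø7 - v6 - i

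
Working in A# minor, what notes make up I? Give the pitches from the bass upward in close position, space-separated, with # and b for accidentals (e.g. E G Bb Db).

A# C## E#

I is the major tonic (Picardy third), borrowed from the parallel major. In A# minor that root is A#.
So the chord is A#-C##-E#.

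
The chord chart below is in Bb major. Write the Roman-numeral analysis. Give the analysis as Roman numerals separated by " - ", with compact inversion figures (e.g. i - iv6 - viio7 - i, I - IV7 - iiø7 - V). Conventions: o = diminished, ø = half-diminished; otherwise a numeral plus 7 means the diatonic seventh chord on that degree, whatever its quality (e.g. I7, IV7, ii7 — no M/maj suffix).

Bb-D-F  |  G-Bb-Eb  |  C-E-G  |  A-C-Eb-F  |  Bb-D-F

Bb-D-F: root Bb is the tonic; major triad there is I.
G-Bb-Eb: major triad on Eb = scale degree 4 → IV6.
C-E-G: chromatic; C is V of V, so V/V.
A-C-Eb-F: dominant seventh chord on F = scale degree 5 → V65.
Bb-D-F has root Bb, degree 1 in Bb major, so I.

I - IV6 - V/V - V65 - I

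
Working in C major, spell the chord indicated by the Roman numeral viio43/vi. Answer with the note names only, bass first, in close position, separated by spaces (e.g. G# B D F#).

D F G# B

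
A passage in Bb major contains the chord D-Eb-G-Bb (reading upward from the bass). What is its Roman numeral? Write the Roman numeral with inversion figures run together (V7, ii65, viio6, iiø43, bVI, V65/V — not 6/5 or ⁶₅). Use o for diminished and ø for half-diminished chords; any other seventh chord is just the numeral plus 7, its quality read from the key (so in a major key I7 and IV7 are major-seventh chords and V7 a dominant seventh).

Stacked in thirds the chord is Eb-G-Bb-D: a major seventh chord on Eb.
In Bb major, Eb is the subdominant; the diatonic major seventh chord there is IV7.
With D in the bass the chord is in third inversion, so the figured bass is 42.

IV42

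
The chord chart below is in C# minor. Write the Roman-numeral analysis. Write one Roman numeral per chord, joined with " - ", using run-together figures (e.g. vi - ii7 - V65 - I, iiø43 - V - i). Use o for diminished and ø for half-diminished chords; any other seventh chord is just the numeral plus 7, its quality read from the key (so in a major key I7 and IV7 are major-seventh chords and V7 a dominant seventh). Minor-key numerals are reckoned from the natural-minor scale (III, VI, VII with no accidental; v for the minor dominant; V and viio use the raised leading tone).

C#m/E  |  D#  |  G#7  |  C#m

i6 - V/V - V7 - i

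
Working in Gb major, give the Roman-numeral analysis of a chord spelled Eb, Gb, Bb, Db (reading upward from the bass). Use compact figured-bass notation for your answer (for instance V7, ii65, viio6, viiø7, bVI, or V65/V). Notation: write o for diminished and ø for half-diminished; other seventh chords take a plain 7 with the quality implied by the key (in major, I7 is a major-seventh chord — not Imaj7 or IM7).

vi7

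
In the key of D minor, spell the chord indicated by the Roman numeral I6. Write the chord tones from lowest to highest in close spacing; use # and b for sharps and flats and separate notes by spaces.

F# A D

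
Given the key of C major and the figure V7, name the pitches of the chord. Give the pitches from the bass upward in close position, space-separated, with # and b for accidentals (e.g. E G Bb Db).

The numeral's case and figure indicate a dominant seventh chord. In C major its root, scale degree 5, is G.
Stacking thirds from G gives G-B-D-F.

G B D F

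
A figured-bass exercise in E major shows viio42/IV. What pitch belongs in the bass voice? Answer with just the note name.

F

The applied chord viio42/IV is rooted on G#: G#-B-D-F.
The figure 42 means third inversion — the seventh is in the bass.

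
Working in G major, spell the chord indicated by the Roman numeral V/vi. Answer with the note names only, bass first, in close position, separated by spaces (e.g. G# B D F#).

The slash means an applied dominant: we want the dominant of vi. In G major, vi is E minor, and its dominant is built on B.
Building a major triad on B gives B-D#-F#.

B D# F#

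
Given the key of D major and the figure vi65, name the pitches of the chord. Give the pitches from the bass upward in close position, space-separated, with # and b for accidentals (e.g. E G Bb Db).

The numeral's case and figure indicate a minor seventh chord. In D major its root, the submediant, is B.
Stacking thirds from B gives B-D-F#-A.
The figured bass 65 indicates first inversion, placing the third (D) in the bass: D-F#-A-B.

D F# A B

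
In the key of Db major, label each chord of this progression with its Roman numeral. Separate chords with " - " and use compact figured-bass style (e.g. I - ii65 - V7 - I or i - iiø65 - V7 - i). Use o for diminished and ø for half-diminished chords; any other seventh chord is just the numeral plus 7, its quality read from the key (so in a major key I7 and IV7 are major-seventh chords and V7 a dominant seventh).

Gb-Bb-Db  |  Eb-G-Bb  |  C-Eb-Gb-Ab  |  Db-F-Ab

IV - V/V - V65 - I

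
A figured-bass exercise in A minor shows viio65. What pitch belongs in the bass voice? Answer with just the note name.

viio in A minor has root G#; the chord is G#-B-D-F.
The figure 65 means first inversion — the third is in the bass.

B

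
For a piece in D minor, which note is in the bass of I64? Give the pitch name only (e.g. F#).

A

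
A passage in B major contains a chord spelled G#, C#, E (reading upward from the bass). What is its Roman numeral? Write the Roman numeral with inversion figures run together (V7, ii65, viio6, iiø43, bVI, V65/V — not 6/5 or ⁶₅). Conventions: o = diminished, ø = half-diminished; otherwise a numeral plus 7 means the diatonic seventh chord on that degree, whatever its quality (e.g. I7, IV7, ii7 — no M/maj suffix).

Stacked in thirds the chord is C#-E-G#: a minor triad on C#.
C# is scale degree 2 in B major, and a minor triad on that degree is written ii.
With G# in the bass the chord is in second inversion, so the figured bass is 64.

ii64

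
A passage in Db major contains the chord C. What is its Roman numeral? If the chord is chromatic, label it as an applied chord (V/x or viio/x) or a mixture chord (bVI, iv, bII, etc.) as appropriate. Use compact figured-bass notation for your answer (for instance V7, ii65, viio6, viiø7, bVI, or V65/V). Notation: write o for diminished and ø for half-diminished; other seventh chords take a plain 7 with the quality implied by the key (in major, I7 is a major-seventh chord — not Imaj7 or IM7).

V/iii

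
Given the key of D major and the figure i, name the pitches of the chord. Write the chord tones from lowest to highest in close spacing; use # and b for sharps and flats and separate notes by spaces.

Scale degree 1 in D major is D; here the chord built on it is altered to a minor triad. i is the minor tonic, borrowed from the parallel minor.
So the chord is D-F-A, a minor triad.

D F A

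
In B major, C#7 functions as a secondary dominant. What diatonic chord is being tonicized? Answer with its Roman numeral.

The chord is a dominant seventh chord on C#.
A dominant resolves down a perfect fifth: C# → F#. In B major, F# is scale degree 5, i.e. V.

V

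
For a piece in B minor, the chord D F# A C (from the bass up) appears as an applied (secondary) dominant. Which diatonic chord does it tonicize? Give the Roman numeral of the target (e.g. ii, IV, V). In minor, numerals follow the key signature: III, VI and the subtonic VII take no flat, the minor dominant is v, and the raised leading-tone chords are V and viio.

VI

The chord is a dominant seventh chord on D.
A dominant resolves down a perfect fifth: D → G. In B minor, G is scale degree 6, i.e. VI.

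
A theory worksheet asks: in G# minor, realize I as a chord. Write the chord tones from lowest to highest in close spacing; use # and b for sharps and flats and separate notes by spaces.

Scale degree 1 in G# minor is G#; here the chord built on it is altered to a major triad. I is the major tonic (Picardy third), borrowed from the parallel major.
So the chord is G#-B#-D#, a major triad.

G# B# D#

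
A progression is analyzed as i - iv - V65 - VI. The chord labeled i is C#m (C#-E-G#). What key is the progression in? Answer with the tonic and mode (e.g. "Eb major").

i is given as C#-E-G# — a minor triad with root C#.
If C# is scale degree 1 and the mode makes that degree carry a minor triad, the tonic is C# and the mode is minor.

C# minor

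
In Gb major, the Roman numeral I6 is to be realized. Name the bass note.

I in Gb major has root Gb; the chord is Gb-Bb-Db.
The figure 6 means first inversion — the third is in the bass.

Bb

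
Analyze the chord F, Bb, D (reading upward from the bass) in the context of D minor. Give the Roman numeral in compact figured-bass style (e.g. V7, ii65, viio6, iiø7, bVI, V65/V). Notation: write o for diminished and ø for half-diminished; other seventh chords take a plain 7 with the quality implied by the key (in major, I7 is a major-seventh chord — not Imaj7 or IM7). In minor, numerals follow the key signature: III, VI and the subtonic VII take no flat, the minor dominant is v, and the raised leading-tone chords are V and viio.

VI64

Stacked in thirds the chord is Bb-D-F: a major triad on Bb.
Bb is scale degree 6 in D minor, and a major triad on that degree is written VI.
With F in the bass the chord is in second inversion, so the figured bass is 64.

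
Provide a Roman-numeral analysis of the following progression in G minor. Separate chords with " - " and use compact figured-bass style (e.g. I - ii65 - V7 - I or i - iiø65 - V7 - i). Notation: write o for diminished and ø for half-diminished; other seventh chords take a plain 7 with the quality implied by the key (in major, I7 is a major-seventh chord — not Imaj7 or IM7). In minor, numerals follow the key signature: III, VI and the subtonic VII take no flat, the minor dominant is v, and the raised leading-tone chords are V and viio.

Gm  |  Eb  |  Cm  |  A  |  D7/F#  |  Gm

i - VI - iv - V/V - V65 - i

Gm: minor triad on G = scale degree 1 → i.
Eb: root Eb is the submediant; major triad there is VI.
Cm: root C is the subdominant; minor triad there is iv.
A: chromatic; A is V of V, so V/V.
D7/F#: root D is the dominant; dominant seventh chord there is V65.
Gm: minor triad on G = scale degree 1 → i.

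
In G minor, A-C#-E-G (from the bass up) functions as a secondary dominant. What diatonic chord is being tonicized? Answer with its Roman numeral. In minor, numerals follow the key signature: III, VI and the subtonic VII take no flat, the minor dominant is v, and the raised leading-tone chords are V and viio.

The chord is a dominant seventh chord on A.
A dominant resolves down a perfect fifth: A → D. In G minor, D is scale degree 5, i.e. V.

V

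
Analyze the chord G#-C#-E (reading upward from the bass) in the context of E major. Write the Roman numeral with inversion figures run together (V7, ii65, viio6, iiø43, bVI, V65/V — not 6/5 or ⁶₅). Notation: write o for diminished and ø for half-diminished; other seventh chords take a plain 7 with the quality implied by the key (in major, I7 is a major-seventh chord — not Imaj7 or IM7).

vi64

Stacked in thirds the chord is C#-E-G#: a minor triad on C#.
In E major, C# is the submediant; the diatonic minor triad there is vi.
With G# in the bass the chord is in second inversion, so the figured bass is 64.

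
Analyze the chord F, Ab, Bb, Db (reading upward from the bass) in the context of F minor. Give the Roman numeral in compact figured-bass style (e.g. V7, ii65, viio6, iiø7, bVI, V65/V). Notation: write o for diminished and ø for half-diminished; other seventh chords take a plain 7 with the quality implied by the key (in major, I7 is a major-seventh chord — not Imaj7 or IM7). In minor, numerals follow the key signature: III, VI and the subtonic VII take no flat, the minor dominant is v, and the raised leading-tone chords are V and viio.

iv43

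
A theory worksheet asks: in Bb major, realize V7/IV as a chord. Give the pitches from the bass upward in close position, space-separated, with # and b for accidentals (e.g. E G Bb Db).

V7/IV is a secondary dominant — the dominant seventh of IV. IV in Bb major is Eb, so the applied chord's root is Bb, a perfect fifth above.
Building a dominant seventh chord on Bb gives Bb-D-F-Ab.

Bb D F Ab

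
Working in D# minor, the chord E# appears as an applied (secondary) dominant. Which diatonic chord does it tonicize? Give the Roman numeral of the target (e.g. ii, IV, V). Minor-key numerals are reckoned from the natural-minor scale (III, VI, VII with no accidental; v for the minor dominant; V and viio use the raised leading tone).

The chord is a major triad on E#.
A dominant resolves down a perfect fifth: E# → A#. In D# minor, A# is scale degree 5, i.e. V.

V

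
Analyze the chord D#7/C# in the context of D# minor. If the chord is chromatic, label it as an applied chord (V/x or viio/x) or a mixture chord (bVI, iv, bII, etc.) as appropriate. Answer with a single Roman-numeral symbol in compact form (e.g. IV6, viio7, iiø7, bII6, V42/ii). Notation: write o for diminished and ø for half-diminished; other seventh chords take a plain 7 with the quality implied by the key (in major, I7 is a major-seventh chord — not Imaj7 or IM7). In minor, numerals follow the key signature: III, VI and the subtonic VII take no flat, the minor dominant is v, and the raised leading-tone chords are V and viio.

The pitches D#-F##-A#-C# form a dominant seventh chord rooted on D#.
D# is not a diatonic chord root with this quality in D# minor, but it lies a perfect fifth above G# (iv), so the chord functions as an applied dominant of iv.
With C# in the bass the chord is in third inversion, so the figured bass is 42.

V42/iv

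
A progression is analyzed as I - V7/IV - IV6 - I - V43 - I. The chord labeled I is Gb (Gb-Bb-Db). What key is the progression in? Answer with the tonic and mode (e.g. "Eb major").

Gb major

The anchor chord is a major triad on Gb, labeled I.
If Gb is scale degree 1 and the mode makes that degree carry a major triad, the tonic is Gb and the mode is major.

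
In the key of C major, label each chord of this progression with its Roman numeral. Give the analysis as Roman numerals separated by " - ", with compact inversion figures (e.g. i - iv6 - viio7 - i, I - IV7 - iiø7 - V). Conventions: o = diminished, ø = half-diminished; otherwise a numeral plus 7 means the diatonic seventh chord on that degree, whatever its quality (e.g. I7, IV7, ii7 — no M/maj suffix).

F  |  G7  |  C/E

F has root F, degree 4 in C major, so IV.
G7: root G is the dominant; dominant seventh chord there is V7.
C/E: major triad on C = scale degree 1 → I6.

IV - V7 - I6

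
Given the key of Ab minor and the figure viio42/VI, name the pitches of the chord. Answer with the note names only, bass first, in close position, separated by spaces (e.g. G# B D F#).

The slash marks an applied leading-tone chord: viio of VI. In Ab minor, VI is Fb, so the leading tone to it is Eb, a half step below.
Building a fully diminished seventh chord on Eb gives Eb-Gb-Bbb-Dbb.
The figured bass 42 indicates third inversion, placing the seventh (Dbb) in the bass: Dbb-Eb-Gb-Bbb.

Dbb Eb Gb Bbb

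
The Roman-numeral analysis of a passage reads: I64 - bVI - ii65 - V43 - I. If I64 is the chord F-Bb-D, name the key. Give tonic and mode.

The anchor chord is a major triad on Bb, labeled I64.
If Bb is scale degree 1 and the mode makes that degree carry a major triad, the tonic is Bb and the mode is major.

Bb major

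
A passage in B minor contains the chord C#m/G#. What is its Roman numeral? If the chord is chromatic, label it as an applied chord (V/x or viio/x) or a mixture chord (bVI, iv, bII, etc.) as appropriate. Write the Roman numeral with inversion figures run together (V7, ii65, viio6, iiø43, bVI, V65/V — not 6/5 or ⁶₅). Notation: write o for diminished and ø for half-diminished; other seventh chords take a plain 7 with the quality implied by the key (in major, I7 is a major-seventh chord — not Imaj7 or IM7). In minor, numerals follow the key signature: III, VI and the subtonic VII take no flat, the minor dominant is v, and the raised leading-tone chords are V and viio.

ii64

The pitches C#-E-G# form a minor triad rooted on C#.
C# is the second degree of B minor. This is the minor supertonic, borrowed from the parallel major (the Dorian ii).
With G# in the bass the chord is in second inversion, so the figured bass is 64.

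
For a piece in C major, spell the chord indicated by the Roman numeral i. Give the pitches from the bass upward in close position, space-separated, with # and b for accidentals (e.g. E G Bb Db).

C Eb G

i is the minor tonic, borrowed from the parallel minor. In C major that root is C.
So the chord is C-Eb-G.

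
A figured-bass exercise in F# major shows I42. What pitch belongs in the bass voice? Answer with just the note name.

E#

I in F# major has root F#; the chord is F#-A#-C#-E#.
The figure 42 means third inversion — the seventh is in the bass.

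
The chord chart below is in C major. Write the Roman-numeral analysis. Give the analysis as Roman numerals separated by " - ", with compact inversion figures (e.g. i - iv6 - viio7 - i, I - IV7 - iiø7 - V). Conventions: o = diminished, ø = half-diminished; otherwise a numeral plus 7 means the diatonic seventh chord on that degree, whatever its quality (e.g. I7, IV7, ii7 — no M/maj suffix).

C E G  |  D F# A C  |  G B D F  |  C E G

C-E-G: root C is the tonic; major triad there is I.
D-F#-A-C: a dominant seventh chord on D, the applied dominant of V → V7/V.
G-B-D-F has root G, degree 5 in C major, so V7.
C-E-G: root C is the tonic; major triad there is I.

I - V7/V - V7 - I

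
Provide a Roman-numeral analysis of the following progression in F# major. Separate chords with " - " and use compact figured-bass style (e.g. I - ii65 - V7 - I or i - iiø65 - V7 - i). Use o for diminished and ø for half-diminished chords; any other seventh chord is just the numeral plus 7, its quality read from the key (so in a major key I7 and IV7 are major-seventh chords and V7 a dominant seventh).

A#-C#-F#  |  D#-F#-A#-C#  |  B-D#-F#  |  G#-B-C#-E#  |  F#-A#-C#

A#-C#-F# has root F#, degree 1 in F# major, so I6.
D#-F#-A#-C#: minor seventh chord on D# = scale degree 6 → vi7.
B-D#-F# has root B, degree 4 in F# major, so IV.
G#-B-C#-E# has root C#, degree 5 in F# major, so V43.
F#-A#-C#: major triad on F# = scale degree 1 → I.

I6 - vi7 - IV - V43 - I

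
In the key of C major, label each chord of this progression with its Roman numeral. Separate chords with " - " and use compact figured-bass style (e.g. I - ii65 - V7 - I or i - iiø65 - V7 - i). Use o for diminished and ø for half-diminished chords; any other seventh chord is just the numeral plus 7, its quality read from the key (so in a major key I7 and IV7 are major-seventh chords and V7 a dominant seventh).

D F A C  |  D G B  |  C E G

D-F-A-C has root D, degree 2 in C major, so ii7.
D-G-B: major triad on G = scale degree 5 → V64.
C-E-G: root C is the tonic; major triad there is I.

ii7 - V64 - I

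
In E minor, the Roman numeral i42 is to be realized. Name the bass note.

i in E minor has root E; the chord is E-G-B-D.
The figure 42 means third inversion — the seventh is in the bass.

D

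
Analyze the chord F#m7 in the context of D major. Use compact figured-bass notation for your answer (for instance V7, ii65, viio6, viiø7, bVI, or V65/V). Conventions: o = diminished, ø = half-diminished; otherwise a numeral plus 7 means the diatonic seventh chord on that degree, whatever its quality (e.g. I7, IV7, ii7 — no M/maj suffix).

iii7

The pitches F#-A-C#-E form a minor seventh chord rooted on F#.
F# is scale degree 3 in D major, and a minor seventh chord on that degree is written iii7.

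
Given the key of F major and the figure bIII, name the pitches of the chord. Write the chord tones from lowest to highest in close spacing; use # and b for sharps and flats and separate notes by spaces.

Scale degree 3 in F major is A; lowering it a half step gives Ab. bIII is a major triad on the lowered third degree, borrowed from the parallel minor.
So the chord is Ab-C-Eb, a major triad.

Ab C Eb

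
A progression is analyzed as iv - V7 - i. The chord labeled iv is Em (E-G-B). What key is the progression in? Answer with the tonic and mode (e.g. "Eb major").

The anchor chord is a minor triad on E, labeled iv.
Counting down 3 scale steps from E places the tonic on B; a minor triad on degree 4 is diatonic only in minor.

B minor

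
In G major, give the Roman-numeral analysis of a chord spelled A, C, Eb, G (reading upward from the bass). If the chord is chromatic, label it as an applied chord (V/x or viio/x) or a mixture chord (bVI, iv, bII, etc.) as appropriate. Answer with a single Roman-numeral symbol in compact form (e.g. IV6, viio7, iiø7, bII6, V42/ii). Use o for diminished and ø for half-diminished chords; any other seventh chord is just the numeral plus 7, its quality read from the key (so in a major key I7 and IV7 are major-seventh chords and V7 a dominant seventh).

Stacked in thirds the chord is A-C-Eb-G: a half-diminished seventh chord on A.
A is the second degree of G major. This is the half-diminished supertonic seventh, borrowed from the parallel minor.

iiø7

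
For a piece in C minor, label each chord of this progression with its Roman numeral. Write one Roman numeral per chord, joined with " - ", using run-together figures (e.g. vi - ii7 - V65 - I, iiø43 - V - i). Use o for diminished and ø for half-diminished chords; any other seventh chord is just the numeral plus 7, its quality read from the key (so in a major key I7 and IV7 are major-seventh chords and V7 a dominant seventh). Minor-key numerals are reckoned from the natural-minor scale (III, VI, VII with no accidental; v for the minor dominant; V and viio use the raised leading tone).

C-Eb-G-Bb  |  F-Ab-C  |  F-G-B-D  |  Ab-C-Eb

i7 - iv - V42 - VI

C-Eb-G-Bb has root C, degree 1 in C minor, so i7.
F-Ab-C: minor triad on F = scale degree 4 → iv.
F-G-B-D: dominant seventh chord on G = scale degree 5 → V42.
Ab-C-Eb: major triad on Ab = scale degree 6 → VI.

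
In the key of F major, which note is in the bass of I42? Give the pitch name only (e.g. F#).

E

I in F major has root F; the chord is F-A-C-E.
The figure 42 means third inversion — the seventh is in the bass.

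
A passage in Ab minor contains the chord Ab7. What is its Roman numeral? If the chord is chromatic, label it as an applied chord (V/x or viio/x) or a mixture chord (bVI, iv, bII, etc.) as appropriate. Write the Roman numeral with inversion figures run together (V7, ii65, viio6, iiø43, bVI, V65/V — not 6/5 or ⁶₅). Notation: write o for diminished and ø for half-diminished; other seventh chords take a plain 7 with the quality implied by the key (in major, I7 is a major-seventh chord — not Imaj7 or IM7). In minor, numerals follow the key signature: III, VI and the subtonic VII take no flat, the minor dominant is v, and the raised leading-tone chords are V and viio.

V7/iv

Stacked in thirds the chord is Ab-C-Eb-Gb: a dominant seventh chord on Ab.
Ab is not a diatonic chord root with this quality in Ab minor, but it lies a perfect fifth above Db (iv), so the chord functions as an applied dominant of iv.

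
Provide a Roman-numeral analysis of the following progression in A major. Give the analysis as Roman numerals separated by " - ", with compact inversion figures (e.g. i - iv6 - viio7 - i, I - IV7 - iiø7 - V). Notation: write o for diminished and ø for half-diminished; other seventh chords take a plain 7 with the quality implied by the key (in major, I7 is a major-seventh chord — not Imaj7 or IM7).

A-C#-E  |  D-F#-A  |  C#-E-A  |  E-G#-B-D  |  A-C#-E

A-C#-E: root A is the tonic; major triad there is I.
D-F#-A: major triad on D = scale degree 4 → IV.
C#-E-A: major triad on A = scale degree 1 → I6.
E-G#-B-D has root E, degree 5 in A major, so V7.
A-C#-E: major triad on A = scale degree 1 → I.

I - IV - I6 - V7 - I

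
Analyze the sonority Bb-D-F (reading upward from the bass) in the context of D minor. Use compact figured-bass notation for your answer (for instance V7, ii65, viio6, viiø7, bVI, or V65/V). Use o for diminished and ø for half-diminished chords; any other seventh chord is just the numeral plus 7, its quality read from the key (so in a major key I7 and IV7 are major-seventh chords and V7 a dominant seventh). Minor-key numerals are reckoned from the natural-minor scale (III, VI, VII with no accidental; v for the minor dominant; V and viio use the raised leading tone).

Stacked in thirds the chord is Bb-D-F: a major triad on Bb.
Bb is scale degree 6 in D minor, and a major triad on that degree is written VI.

VI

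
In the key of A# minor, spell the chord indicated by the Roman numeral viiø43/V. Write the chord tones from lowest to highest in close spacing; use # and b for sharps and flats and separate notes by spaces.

viiø43/V is a secondary leading-tone chord. The target V is E# in A# minor; the applied chord is rooted a semitone below, on D##.
Building a half-diminished seventh chord on D## gives D##-F##-A#-C##.
The figured bass 43 indicates second inversion, placing the fifth (A#) in the bass: A#-C##-D##-F##.

A# C## D## F##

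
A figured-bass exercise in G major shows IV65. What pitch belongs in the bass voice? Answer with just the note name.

E

IV in G major has root C; the chord is C-E-G-B.
The figure 65 means first inversion — the third is in the bass.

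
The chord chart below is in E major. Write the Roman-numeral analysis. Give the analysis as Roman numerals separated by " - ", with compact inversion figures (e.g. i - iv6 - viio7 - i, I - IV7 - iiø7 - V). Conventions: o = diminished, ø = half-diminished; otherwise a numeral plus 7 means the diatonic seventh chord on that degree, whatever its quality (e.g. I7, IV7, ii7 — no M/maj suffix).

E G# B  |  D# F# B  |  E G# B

I - V6 - I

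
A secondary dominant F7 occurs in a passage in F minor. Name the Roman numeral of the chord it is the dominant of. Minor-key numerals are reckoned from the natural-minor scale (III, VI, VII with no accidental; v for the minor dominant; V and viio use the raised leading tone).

iv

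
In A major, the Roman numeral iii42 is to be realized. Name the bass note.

B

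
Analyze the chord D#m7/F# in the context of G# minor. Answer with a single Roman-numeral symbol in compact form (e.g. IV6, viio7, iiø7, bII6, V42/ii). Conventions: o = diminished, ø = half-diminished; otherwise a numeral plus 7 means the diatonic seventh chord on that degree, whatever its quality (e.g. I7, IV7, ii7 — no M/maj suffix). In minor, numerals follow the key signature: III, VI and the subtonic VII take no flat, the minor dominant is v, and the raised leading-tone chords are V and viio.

Stacked in thirds the chord is D#-F#-A#-C#: a minor seventh chord on D#.
D# is scale degree 5 in G# minor, and a minor seventh chord on that degree is written v7.
With F# in the bass the chord is in first inversion, so the figured bass is 65.

v65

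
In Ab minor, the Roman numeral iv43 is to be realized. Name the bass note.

iv in Ab minor has root Db; the chord is Db-Fb-Ab-Cb.
The figure 43 means second inversion — the fifth is in the bass.

Ab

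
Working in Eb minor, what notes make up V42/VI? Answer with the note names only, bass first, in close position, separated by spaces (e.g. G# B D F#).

Fb Gb Bb Db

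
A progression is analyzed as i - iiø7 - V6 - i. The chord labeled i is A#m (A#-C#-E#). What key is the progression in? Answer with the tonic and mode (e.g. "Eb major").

i is given as A#-C#-E# — a minor triad with root A#.
If A# is scale degree 1 and the mode makes that degree carry a minor triad, the tonic is A# and the mode is minor.

A# minor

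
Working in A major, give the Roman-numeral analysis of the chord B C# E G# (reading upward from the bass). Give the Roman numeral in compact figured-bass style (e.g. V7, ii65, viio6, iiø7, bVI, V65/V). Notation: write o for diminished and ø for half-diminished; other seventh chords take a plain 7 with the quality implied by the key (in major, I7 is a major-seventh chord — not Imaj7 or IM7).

iii42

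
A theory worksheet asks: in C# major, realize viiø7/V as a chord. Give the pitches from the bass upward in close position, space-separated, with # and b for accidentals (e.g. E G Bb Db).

F## A# C# E#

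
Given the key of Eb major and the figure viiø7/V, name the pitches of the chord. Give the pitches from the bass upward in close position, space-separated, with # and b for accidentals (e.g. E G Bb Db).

A C Eb G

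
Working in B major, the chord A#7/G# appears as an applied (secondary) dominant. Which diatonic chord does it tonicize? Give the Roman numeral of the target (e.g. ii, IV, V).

The chord is a dominant seventh chord on A#.
A dominant resolves down a perfect fifth: A# → D#. In B major, D# is scale degree 3, i.e. iii.

iii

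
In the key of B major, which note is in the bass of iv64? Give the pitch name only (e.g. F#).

iv in B major has root E; the chord is E-G-B.
The figure 64 means second inversion — the fifth is in the bass.

B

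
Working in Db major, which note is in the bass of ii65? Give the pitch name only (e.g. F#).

Gb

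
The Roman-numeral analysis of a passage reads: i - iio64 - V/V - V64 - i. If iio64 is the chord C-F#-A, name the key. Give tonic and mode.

E minor

The chord F#dim/C is a diminished triad rooted on F#; its label is iio64.
iio64 on F# implies F# is the supertonic; that puts the tonic at E, and the lowercase numeral fits minor mode.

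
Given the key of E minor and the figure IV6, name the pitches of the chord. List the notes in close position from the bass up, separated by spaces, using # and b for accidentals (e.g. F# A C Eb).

C# E A

IV6 is the major subdominant, borrowed from the parallel major. In E minor that root is A.
So the chord is A-C#-E.
With the 6 figure the chord is in first inversion; from the bass C# upward in close position it reads C#-E-A.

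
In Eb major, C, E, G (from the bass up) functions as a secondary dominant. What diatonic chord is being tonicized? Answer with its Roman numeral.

ii

The chord is a major triad on C.
A dominant resolves down a perfect fifth: C → F. In Eb major, F is scale degree 2, i.e. ii.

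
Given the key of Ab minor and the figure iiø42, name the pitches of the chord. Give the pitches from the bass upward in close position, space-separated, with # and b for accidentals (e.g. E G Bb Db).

Ab Bb Db Fb

In Ab minor, scale degree 2 is Bb, and the diatonic chord built there is a half-diminished seventh chord.
Stacking thirds from Bb gives Bb-Db-Fb-Ab.
With the 42 figure the chord is in third inversion; from the bass Ab upward in close position it reads Ab-Bb-Db-Fb.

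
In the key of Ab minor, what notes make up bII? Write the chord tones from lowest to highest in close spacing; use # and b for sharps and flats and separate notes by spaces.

bII is the Neapolitan chord — a major triad on the lowered second degree. In Ab minor that root is Bbb.
So the chord is Bbb-Db-Fb.

Bbb Db Fb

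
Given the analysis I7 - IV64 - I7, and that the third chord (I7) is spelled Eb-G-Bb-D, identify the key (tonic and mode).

The chord Ebmaj7 is a major seventh chord rooted on Eb; its label is I7.
If Eb is scale degree 1 and the mode makes that degree carry a major seventh chord, the tonic is Eb and the mode is major.

Eb major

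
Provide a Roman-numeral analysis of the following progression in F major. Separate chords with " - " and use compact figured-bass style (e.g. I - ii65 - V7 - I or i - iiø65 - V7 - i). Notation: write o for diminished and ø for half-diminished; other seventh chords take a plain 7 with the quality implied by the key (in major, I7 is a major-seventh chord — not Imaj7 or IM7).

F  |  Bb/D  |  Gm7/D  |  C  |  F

F: major triad on F = scale degree 1 → I.
Bb/D: root Bb is the subdominant; major triad there is IV6.
Gm7/D has root G, degree 2 in F major, so ii43.
C: major triad on C = scale degree 5 → V.
F has root F, degree 1 in F major, so I.

I - IV6 - ii43 - V - I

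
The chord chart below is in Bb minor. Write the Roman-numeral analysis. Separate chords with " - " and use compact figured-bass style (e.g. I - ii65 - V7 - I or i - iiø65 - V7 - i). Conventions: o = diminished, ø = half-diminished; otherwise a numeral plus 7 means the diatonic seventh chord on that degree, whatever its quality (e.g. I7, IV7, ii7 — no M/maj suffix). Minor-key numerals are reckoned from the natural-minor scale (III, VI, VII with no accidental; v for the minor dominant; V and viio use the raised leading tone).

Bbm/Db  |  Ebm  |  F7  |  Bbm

Bbm/Db: minor triad on Bb = scale degree 1 → i6.
Ebm has root Eb, degree 4 in Bb minor, so iv.
F7 has root F, degree 5 in Bb minor, so V7.
Bbm: root Bb is the tonic; minor triad there is i.

i6 - iv - V7 - i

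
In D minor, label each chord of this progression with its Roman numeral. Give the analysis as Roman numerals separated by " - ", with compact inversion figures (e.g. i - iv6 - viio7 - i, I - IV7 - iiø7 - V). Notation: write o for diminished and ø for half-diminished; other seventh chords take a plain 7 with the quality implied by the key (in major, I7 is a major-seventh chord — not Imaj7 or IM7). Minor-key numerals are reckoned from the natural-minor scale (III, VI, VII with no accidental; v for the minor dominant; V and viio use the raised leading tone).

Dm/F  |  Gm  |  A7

i6 - iv - V7

Dm/F has root D, degree 1 in D minor, so i6.
Gm has root G, degree 4 in D minor, so iv.
A7: root A is the dominant; dominant seventh chord there is V7.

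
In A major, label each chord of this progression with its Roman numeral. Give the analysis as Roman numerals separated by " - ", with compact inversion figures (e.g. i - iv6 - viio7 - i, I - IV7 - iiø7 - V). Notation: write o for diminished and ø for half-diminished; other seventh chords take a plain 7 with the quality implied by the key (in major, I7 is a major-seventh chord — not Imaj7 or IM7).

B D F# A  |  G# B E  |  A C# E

B-D-F#-A: root B is the supertonic; minor seventh chord there is ii7.
G#-B-E: root E is the dominant; major triad there is V6.
A-C#-E: major triad on A = scale degree 1 → I.

ii7 - V6 - I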